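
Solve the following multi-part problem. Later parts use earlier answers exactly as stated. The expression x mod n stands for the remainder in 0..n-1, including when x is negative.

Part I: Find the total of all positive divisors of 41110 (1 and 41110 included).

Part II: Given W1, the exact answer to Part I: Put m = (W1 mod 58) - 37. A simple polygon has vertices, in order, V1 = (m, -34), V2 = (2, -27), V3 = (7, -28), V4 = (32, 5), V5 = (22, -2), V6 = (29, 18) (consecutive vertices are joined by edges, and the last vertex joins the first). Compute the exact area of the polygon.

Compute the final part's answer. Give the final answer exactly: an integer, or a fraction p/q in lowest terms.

1731/2

Part I: 41110 = 2 * 5 * 4111; sigma = (1 + 2) * (1 + 5) * (1 + 4111) = 3 * 6 * 4112 = 74016; answer 74016
Part II: W1 = 74016; m = -29; cross terms: (-29*-27 - 2*-34)=851, (2*-28 - 7*-27)=133, (7*5 - 32*-28)=931, (32*-2 - 22*5)=-174, (22*18 - 29*-2)=454, (29*-34 - -29*18)=-464; twice the area = |1731| = 1731; area = 1731/2; answer 1731/2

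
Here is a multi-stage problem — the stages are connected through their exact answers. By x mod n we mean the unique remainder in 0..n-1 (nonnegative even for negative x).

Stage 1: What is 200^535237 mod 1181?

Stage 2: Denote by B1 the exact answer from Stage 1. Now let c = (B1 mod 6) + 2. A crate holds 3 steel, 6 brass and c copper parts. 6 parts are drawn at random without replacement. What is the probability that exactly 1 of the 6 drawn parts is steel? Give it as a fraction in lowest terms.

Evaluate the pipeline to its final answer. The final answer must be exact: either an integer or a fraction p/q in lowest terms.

Stage 1: squarings mod 1181: 200^1=200, 200^2=1027, 200^4=96, 200^8=949, 200^16=679, 200^32=451, 200^64=269, 200^128=320, 200^256=834, 200^512=1128, 200^1024=447, 200^2048=220, 200^4096=1160, 200^8192=441, 200^16384=797, 200^32768=1012, 200^65536=217, 200^131072=1030, 200^262144=362, 200^524288=1134; 200^535237 = 200^1 * 200^4 * 200^64 * 200^128 * 200^512 * 200^2048 * 200^8192 * 200^524288 = 1050 (mod 1181); answer 1050
Stage 2: B1 = 1050; c = 2; total draws C(11,6) = 462; favorable C(3,1)*C(8,5) = 168; P = 4/11; answer 4/11

4/11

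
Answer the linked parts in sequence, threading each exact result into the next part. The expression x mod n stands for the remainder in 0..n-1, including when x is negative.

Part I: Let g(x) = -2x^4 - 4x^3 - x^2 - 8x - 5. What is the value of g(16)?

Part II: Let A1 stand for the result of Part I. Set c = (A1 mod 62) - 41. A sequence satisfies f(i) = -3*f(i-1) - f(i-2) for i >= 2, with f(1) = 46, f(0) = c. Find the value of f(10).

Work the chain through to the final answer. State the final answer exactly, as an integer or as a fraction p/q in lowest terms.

-269846

Part I: -2*(16)^4 - 4*(16)^3 - 1*(16)^2 - 8*(16)^1 - 5 = (-131072) + (-16384) + (-256) + (-128) + (-5) = -147845; answer -147845
Part II: A1 = -147845; c = -16; f(2) = -3*(46) - 1*(-16) = -122; iterating: f(2)=-122, f(3)=320, f(4)=-838, f(5)=2194, f(6)=-5744, f(7)=15038, f(8)=-39370, f(9)=103072, f(10)=-269846; answer -269846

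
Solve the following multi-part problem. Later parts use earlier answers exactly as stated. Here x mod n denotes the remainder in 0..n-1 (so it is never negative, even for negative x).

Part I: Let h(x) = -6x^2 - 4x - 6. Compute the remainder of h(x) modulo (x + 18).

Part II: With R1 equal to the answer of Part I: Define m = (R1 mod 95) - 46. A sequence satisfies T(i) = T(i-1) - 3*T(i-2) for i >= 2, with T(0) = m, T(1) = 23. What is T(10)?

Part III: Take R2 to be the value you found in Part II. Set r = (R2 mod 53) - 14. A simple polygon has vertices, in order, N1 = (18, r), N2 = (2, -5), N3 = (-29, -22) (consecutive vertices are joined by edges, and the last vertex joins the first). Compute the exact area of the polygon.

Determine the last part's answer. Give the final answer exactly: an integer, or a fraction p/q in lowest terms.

484

Part I: remainder = value at the root: -6*(-18)^2 - 4*(-18)^1 - 6 = (-1944) + (72) + (-6) = -1878; answer -1878
Part II: R1 = -1878; m = -24; T(2) = 1*(23) - 3*(-24) = 95; iterating: T(2)=95, T(3)=26, T(4)=-259, T(5)=-337, T(6)=440, T(7)=1451, T(8)=131, T(9)=-4222, T(10)=-4615; answer -4615
Part III: R2 = -4615; r = 35; cross terms: (18*-5 - 2*35)=-160, (2*-22 - -29*-5)=-189, (-29*35 - 18*-22)=-619; twice the area = |-968| = 968; area = 484; answer 484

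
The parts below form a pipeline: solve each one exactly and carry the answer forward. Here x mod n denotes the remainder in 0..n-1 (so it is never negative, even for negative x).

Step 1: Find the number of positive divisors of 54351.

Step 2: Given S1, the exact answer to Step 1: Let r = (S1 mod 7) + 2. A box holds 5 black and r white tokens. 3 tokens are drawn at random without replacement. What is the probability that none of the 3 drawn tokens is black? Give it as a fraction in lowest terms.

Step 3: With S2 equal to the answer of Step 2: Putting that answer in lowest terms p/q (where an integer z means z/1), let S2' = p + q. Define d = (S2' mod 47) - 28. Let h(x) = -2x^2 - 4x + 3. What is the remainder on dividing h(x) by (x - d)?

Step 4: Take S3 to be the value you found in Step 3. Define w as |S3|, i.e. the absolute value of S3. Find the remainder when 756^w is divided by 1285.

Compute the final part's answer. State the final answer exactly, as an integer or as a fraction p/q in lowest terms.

Step 1: 54351 = 3^4 * 11 * 61; number of divisors = (4+1) * (1+1) * (1+1) = 20; answer 20
Step 2: S1 = 20; r = 8; total draws C(13,3) = 286; favorable C(8,3) = 56; P = 28/143; answer 28/143
Step 3: S2 = 28/143; threaded value p + q = 171; d = 2; remainder = value at the root: -2*(2)^2 - 4*(2)^1 + 3 = (-8) + (-8) + (3) = -13; answer -13
Step 4: S3 = -13; w = 13; squarings mod 1285: 756^1=756, 756^2=996, 756^4=1281, 756^8=16; 756^13 = 756^1 * 756^4 * 756^8 = 446 (mod 1285); answer 446

446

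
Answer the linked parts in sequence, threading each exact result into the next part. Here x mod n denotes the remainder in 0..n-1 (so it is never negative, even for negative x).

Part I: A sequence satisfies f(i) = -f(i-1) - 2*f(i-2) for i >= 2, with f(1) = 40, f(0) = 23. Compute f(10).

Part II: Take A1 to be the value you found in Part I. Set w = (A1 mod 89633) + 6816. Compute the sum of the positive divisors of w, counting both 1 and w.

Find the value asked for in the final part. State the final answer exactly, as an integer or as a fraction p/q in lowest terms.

Part I: f(2) = -1*(40) - 2*(23) = -86; iterating: f(2)=-86, f(3)=6, f(4)=166, f(5)=-178, f(6)=-154, f(7)=510, f(8)=-202, f(9)=-818, f(10)=1222; answer 1222
Part II: A1 = 1222; w = 8038; 8038 = 2 * 4019; sigma = (1 + 2) * (1 + 4019) = 3 * 4020 = 12060; answer 12060

12060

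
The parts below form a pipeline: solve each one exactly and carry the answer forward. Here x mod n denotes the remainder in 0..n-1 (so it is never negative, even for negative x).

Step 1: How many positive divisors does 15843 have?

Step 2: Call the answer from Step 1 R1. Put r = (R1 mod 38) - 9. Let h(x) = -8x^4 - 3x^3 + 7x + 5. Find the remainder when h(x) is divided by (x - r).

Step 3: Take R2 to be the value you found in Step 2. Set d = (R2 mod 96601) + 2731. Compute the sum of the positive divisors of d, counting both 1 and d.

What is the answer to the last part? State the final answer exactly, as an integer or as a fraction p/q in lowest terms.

Step 1: 15843 = 3 * 5281; number of divisors = (1+1) * (1+1) = 4; answer 4
Step 2: R1 = 4; r = -5; remainder = value at the root: -8*(-5)^4 - 3*(-5)^3 + 7*(-5)^1 + 5 = (-5000) + (375) + (-35) + (5) = -4655; answer -4655
Step 3: R2 = -4655; d = 94677; 94677 = 3 * 11 * 19 * 151; sigma = (1 + 3) * (1 + 11) * (1 + 19) * (1 + 151) = 4 * 12 * 20 * 152 = 145920; answer 145920

145920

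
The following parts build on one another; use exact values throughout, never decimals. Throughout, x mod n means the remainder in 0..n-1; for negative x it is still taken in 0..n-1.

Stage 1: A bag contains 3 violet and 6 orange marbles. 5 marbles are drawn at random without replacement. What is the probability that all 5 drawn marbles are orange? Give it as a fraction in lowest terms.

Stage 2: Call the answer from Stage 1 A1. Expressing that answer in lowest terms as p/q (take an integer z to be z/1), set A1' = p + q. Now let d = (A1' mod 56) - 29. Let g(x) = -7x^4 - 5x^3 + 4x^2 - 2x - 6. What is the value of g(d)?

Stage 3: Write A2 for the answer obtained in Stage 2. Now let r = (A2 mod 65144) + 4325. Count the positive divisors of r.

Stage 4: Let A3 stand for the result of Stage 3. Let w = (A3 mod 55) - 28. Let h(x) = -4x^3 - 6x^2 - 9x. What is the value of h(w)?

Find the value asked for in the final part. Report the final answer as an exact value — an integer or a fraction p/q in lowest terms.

Stage 1: total draws C(9,5) = 126; favorable C(6,5) = 6; P = 1/21; answer 1/21
Stage 2: A1 = 1/21; threaded value p + q = 22; d = -7; -7*(-7)^4 - 5*(-7)^3 + 4*(-7)^2 - 2*(-7)^1 - 6 = (-16807) + (1715) + (196) + (14) + (-6) = -14888; answer -14888
Stage 3: A2 = -14888; r = 54581; 54581 is prime, so its only divisors are 1 and 54581; count = 2; answer 2
Stage 4: A3 = 2; w = -26; -4*(-26)^3 - 6*(-26)^2 - 9*(-26)^1 = (70304) + (-4056) + (234) = 66482; answer 66482

66482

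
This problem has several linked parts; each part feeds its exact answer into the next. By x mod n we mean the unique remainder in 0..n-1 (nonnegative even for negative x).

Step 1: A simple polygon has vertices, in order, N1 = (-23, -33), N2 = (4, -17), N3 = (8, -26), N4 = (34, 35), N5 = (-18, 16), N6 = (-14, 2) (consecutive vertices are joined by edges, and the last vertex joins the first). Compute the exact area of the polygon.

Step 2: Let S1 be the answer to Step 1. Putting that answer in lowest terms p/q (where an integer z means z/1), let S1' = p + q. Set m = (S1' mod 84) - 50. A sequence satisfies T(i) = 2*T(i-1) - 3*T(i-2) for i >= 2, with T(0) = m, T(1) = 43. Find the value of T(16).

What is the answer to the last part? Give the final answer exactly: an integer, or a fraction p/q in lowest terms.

Step 1: cross terms: (-23*-17 - 4*-33)=523, (4*-26 - 8*-17)=32, (8*35 - 34*-26)=1164, (34*16 - -18*35)=1174, (-18*2 - -14*16)=188, (-14*-33 - -23*2)=508; twice the area = |3589| = 3589; area = 3589/2; answer 3589/2
Step 2: S1 = 3589/2; threaded value p + q = 3591; m = 13; T(2) = 2*(43) - 3*(13) = 47; iterating: T(2)=47, T(3)=-35, T(4)=-211, T(5)=-317, T(6)=-1, T(7)=949, T(8)=1901, T(9)=955, T(10)=-3793, T(11)=-10451, T(12)=-9523, T(13)=12307, T(14)=53183, T(15)=69445, T(16)=-20659; answer -20659

-20659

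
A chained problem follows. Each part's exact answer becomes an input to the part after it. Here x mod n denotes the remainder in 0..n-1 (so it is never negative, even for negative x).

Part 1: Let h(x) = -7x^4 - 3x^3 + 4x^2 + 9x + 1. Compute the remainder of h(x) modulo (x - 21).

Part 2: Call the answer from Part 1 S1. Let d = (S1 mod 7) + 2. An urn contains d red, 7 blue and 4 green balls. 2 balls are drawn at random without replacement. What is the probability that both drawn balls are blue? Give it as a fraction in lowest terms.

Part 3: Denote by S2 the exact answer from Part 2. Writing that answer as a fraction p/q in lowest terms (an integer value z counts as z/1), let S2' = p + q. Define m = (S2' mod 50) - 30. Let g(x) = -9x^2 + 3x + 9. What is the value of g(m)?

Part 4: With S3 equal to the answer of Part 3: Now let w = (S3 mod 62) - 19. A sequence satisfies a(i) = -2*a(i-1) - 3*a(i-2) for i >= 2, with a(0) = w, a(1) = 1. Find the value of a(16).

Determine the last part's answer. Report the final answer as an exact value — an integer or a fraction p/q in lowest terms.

Part 1: remainder = value at the root: -7*(21)^4 - 3*(21)^3 + 4*(21)^2 + 9*(21)^1 + 1 = (-1361367) + (-27783) + (1764) + (189) + (1) = -1387196; answer -1387196
Part 2: S1 = -1387196; d = 3; total draws C(14,2) = 91; favorable C(7,2) = 21; P = 3/13; answer 3/13
Part 3: S2 = 3/13; threaded value p + q = 16; m = -14; -9*(-14)^2 + 3*(-14)^1 + 9 = (-1764) + (-42) + (9) = -1797; answer -1797
Part 4: S3 = -1797; w = -18; a(2) = -2*(1) - 3*(-18) = 52; iterating: a(2)=52, a(3)=-107, a(4)=58, a(5)=205, a(6)=-584, a(7)=553, a(8)=646, a(9)=-2951, a(10)=3964, a(11)=925, a(12)=-13742, a(13)=24709, a(14)=-8192, a(15)=-57743, a(16)=140062; answer 140062

140062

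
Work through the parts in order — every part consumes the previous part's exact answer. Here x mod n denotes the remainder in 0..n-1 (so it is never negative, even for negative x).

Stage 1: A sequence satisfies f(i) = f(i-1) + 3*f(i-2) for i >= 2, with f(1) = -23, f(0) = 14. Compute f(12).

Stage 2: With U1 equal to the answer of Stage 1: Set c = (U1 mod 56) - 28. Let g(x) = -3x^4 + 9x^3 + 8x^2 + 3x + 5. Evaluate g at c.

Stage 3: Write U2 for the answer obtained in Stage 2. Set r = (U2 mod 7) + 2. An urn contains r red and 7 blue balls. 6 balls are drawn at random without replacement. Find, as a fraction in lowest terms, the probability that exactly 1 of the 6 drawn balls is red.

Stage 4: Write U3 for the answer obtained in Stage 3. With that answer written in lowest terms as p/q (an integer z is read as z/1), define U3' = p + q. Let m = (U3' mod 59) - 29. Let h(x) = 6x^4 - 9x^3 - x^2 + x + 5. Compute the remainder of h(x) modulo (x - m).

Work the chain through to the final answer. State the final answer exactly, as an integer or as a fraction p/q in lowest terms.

Stage 1: f(2) = 1*(-23) + 3*(14) = 19; iterating: f(2)=19, f(3)=-50, f(4)=7, f(5)=-143, f(6)=-122, f(7)=-551, f(8)=-917, f(9)=-2570, f(10)=-5321, f(11)=-13031, f(12)=-28994; answer -28994
Stage 2: U1 = -28994; c = -14; -3*(-14)^4 + 9*(-14)^3 + 8*(-14)^2 + 3*(-14)^1 + 5 = (-115248) + (-24696) + (1568) + (-42) + (5) = -138413; answer -138413
Stage 3: U2 = -138413; r = 7; total draws C(14,6) = 3003; favorable C(7,1)*C(7,5) = 147; P = 7/143; answer 7/143
Stage 4: U3 = 7/143; threaded value p + q = 150; m = 3; remainder = value at the root: 6*(3)^4 - 9*(3)^3 - 1*(3)^2 + 1*(3)^1 + 5 = (486) + (-243) + (-9) + (3) + (5) = 242; answer 242

242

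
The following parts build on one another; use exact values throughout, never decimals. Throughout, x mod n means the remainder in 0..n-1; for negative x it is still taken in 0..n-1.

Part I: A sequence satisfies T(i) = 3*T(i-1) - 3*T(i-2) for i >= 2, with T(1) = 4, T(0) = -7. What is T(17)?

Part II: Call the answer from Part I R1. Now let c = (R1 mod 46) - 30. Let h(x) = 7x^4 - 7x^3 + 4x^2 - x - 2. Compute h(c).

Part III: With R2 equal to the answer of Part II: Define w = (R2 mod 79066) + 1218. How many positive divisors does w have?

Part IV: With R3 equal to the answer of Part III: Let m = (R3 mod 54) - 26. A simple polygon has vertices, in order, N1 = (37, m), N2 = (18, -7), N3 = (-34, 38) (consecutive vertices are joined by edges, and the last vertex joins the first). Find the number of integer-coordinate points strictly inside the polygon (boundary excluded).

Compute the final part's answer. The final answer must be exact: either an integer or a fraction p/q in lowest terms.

37

Part I: T(2) = 3*(4) - 3*(-7) = 33; iterating: T(2)=33, T(3)=87, T(4)=162, T(5)=225, T(6)=189, T(7)=-108, T(8)=-891, T(9)=-2349, T(10)=-4374, T(11)=-6075, T(12)=-5103, T(13)=2916, T(14)=24057, T(15)=63423, T(16)=118098, T(17)=164025; answer 164025
Part II: R1 = 164025; c = 5; 7*(5)^4 - 7*(5)^3 + 4*(5)^2 - 1*(5)^1 - 2 = (4375) + (-875) + (100) + (-5) + (-2) = 3593; answer 3593
Part III: R2 = 3593; w = 4811; 4811 = 17 * 283; number of divisors = (1+1) * (1+1) = 4; answer 4
Part IV: R3 = 4; m = -22; cross terms: (37*-7 - 18*-22)=137, (18*38 - -34*-7)=446, (-34*-22 - 37*38)=-658; twice the area = |-75| = 75; area = 75/2; boundary points = 1 + 1 + 1 = 3; strictly interior points = area - boundary/2 + 1 = 37; answer 37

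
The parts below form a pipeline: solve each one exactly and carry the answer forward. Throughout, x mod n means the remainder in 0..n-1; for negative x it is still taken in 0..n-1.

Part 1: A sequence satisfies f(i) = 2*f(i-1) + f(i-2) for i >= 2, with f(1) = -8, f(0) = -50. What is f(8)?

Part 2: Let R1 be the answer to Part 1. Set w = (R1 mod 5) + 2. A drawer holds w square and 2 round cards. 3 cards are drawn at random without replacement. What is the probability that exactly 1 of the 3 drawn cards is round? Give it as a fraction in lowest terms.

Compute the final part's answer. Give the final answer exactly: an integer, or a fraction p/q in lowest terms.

Part 1: f(2) = 2*(-8) + 1*(-50) = -66; iterating: f(2)=-66, f(3)=-140, f(4)=-346, f(5)=-832, f(6)=-2010, f(7)=-4852, f(8)=-11714; answer -11714
Part 2: R1 = -11714; w = 3; total draws C(5,3) = 10; favorable C(2,1)*C(3,2) = 6; P = 3/5; answer 3/5

3/5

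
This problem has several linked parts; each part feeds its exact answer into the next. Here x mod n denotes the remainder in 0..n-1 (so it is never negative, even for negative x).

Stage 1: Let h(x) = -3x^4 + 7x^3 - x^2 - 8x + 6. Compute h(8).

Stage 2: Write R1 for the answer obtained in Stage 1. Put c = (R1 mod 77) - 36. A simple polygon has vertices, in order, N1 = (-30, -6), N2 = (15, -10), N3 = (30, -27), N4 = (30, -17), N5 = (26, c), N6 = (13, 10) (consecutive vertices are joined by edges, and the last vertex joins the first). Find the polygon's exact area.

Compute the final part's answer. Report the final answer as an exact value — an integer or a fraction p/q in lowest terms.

Stage 1: -3*(8)^4 + 7*(8)^3 - 1*(8)^2 - 8*(8)^1 + 6 = (-12288) + (3584) + (-64) + (-64) + (6) = -8826; answer -8826
Stage 2: R1 = -8826; c = -7; cross terms: (-30*-10 - 15*-6)=390, (15*-27 - 30*-10)=-105, (30*-17 - 30*-27)=300, (30*-7 - 26*-17)=232, (26*10 - 13*-7)=351, (13*-6 - -30*10)=222; twice the area = |1390| = 1390; area = 695; answer 695

695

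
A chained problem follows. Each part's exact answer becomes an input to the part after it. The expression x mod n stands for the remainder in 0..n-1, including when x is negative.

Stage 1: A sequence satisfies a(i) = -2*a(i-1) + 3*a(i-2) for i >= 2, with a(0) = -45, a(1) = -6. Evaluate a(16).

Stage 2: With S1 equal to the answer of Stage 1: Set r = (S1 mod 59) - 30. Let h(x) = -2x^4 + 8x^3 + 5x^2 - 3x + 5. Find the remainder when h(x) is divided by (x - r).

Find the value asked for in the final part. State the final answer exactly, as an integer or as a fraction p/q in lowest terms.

-18517

Stage 1: a(2) = -2*(-6) + 3*(-45) = -123; iterating: a(2)=-123, a(3)=228, a(4)=-825, a(5)=2334, a(6)=-7143, a(7)=21288, a(8)=-64005, a(9)=191874, a(10)=-575763, a(11)=1727148, a(12)=-5181585, a(13)=15544614, a(14)=-46633983, a(15)=139901808, a(16)=-419705565; answer -419705565
Stage 2: S1 = -419705565; r = -9; remainder = value at the root: -2*(-9)^4 + 8*(-9)^3 + 5*(-9)^2 - 3*(-9)^1 + 5 = (-13122) + (-5832) + (405) + (27) + (5) = -18517; answer -18517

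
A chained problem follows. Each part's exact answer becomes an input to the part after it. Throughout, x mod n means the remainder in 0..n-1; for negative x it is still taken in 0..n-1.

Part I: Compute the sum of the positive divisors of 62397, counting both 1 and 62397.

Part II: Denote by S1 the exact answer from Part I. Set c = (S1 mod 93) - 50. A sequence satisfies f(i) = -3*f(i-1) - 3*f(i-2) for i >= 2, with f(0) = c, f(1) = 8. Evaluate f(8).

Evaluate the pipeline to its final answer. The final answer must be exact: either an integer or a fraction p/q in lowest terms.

-324

Part I: 62397 = 3^3 * 2311; sigma = (1 + 3 + 9 + 27) * (1 + 2311) = 40 * 2312 = 92480; answer 92480
Part II: S1 = 92480; c = -12; f(2) = -3*(8) - 3*(-12) = 12; iterating: f(2)=12, f(3)=-60, f(4)=144, f(5)=-252, f(6)=324, f(7)=-216, f(8)=-324; answer -324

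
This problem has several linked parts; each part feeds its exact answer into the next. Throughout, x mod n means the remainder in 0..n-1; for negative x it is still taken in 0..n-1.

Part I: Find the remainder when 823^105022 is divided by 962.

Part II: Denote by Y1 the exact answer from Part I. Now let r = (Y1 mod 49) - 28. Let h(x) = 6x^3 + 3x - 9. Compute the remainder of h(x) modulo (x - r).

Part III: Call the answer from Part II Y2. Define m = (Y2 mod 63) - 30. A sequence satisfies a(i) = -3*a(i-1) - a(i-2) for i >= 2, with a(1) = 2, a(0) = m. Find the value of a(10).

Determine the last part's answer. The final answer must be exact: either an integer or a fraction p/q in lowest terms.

-52290

Part I: squarings mod 962: 823^1=823, 823^2=81, 823^4=789, 823^8=107, 823^16=867, 823^32=367, 823^64=9, 823^128=81, 823^256=789, 823^512=107, 823^1024=867, 823^2048=367, 823^4096=9, 823^8192=81, 823^16384=789, 823^32768=107, 823^65536=867; 823^105022 = 823^2 * 823^4 * 823^8 * 823^16 * 823^32 * 823^512 * 823^2048 * 823^4096 * 823^32768 * 823^65536 = 9 (mod 962); answer 9
Part II: Y1 = 9; r = -19; remainder = value at the root: 6*(-19)^3 + 3*(-19)^1 - 9 = (-41154) + (-57) + (-9) = -41220; answer -41220
Part III: Y2 = -41220; m = 15; a(2) = -3*(2) - 1*(15) = -21; iterating: a(2)=-21, a(3)=61, a(4)=-162, a(5)=425, a(6)=-1113, a(7)=2914, a(8)=-7629, a(9)=19973, a(10)=-52290; answer -52290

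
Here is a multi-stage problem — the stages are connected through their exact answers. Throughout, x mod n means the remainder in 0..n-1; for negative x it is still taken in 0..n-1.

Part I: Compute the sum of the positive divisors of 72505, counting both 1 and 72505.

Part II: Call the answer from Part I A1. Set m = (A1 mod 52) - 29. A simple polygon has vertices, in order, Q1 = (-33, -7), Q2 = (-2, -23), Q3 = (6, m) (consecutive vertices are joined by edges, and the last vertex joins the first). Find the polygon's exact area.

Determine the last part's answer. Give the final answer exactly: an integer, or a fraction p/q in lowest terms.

Part I: 72505 = 5 * 17 * 853; sigma = (1 + 5) * (1 + 17) * (1 + 853) = 6 * 18 * 854 = 92232; answer 92232
Part II: A1 = 92232; m = 7; cross terms: (-33*-23 - -2*-7)=745, (-2*7 - 6*-23)=124, (6*-7 - -33*7)=189; twice the area = |1058| = 1058; area = 529; answer 529

529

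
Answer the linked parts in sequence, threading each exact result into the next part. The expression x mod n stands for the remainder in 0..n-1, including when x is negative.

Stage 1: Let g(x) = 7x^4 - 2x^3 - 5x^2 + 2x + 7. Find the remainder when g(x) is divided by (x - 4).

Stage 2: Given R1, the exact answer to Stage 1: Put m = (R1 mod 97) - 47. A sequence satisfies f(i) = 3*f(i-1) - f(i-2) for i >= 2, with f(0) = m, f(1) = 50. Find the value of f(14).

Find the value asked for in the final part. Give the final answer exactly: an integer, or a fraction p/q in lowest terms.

Stage 1: remainder = value at the root: 7*(4)^4 - 2*(4)^3 - 5*(4)^2 + 2*(4)^1 + 7 = (1792) + (-128) + (-80) + (8) + (7) = 1599; answer 1599
Stage 2: R1 = 1599; m = 0; f(2) = 3*(50) - 1*(0) = 150; iterating: f(2)=150, f(3)=400, f(4)=1050, f(5)=2750, f(6)=7200, f(7)=18850, f(8)=49350, f(9)=129200, f(10)=338250, f(11)=885550, f(12)=2318400, f(13)=6069650, f(14)=15890550; answer 15890550

15890550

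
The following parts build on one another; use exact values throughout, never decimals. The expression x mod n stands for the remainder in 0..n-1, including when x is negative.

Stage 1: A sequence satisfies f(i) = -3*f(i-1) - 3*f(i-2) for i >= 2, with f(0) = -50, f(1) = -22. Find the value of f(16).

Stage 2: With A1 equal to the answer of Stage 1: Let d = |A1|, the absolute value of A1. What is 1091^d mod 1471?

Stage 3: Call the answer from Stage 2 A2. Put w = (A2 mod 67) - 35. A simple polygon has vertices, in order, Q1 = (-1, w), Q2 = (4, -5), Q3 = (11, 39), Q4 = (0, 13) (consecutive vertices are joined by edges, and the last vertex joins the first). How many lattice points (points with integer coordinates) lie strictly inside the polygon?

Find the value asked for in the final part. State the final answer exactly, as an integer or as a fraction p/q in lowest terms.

Stage 1: f(2) = -3*(-22) - 3*(-50) = 216; iterating: f(2)=216, f(3)=-582, f(4)=1098, f(5)=-1548, f(6)=1350, f(7)=594, f(8)=-5832, f(9)=15714, f(10)=-29646, f(11)=41796, f(12)=-36450, f(13)=-16038, f(14)=157464, f(15)=-424278, f(16)=800442; answer 800442
Stage 2: A1 = 800442; d = 800442; squarings mod 1471: 1091^1=1091, 1091^2=242, 1091^4=1195, 1091^8=1155, 1091^16=1299, 1091^32=164, 1091^64=418, 1091^128=1146, 1091^256=1184, 1091^512=1464, 1091^1024=49, 1091^2048=930, 1091^4096=1423, 1091^8192=833, 1091^16384=1048, 1091^32768=938, 1091^65536=186, 1091^131072=763, 1091^262144=1124, 1091^524288=1258; 1091^800442 = 1091^2 * 1091^8 * 1091^16 * 1091^32 * 1091^128 * 1091^512 * 1091^1024 * 1091^4096 * 1091^8192 * 1091^262144 * 1091^524288 = 519 (mod 1471); answer 519
Stage 3: A2 = 519; w = 15; cross terms: (-1*-5 - 4*15)=-55, (4*39 - 11*-5)=211, (11*13 - 0*39)=143, (0*15 - -1*13)=13; twice the area = |312| = 312; area = 156; boundary points = 5 + 1 + 1 + 1 = 8; strictly interior points = area - boundary/2 + 1 = 153; answer 153

153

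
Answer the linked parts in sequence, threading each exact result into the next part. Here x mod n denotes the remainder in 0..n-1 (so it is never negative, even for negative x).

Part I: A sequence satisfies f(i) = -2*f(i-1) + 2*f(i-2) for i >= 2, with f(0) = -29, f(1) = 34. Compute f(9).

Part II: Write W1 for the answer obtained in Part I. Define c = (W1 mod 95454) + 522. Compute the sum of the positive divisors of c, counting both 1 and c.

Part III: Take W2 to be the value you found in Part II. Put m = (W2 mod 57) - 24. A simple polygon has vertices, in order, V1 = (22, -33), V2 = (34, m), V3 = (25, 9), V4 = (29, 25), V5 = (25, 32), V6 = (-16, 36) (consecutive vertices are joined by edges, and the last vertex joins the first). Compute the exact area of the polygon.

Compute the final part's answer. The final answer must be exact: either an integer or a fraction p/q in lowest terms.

Part I: f(2) = -2*(34) + 2*(-29) = -126; iterating: f(2)=-126, f(3)=320, f(4)=-892, f(5)=2424, f(6)=-6632, f(7)=18112, f(8)=-49488, f(9)=135200; answer 135200
Part II: W1 = 135200; c = 40268; 40268 = 2^2 * 10067; sigma = (1 + 2 + 4) * (1 + 10067) = 7 * 10068 = 70476; answer 70476
Part III: W2 = 70476; m = 0; cross terms: (22*0 - 34*-33)=1122, (34*9 - 25*0)=306, (25*25 - 29*9)=364, (29*32 - 25*25)=303, (25*36 - -16*32)=1412, (-16*-33 - 22*36)=-264; twice the area = |3243| = 3243; area = 3243/2; answer 3243/2

3243/2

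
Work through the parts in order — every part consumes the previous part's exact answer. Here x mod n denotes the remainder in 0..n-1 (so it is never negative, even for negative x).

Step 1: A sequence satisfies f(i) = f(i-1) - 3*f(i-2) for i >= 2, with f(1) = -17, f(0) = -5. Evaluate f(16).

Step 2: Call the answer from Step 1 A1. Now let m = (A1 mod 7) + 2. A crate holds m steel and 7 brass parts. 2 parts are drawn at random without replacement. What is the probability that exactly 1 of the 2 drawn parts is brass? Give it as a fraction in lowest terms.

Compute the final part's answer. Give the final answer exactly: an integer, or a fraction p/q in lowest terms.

7/13

Step 1: f(2) = 1*(-17) - 3*(-5) = -2; iterating: f(2)=-2, f(3)=49, f(4)=55, f(5)=-92, f(6)=-257, f(7)=19, f(8)=790, f(9)=733, f(10)=-1637, f(11)=-3836, f(12)=1075, f(13)=12583, f(14)=9358, f(15)=-28391, f(16)=-56465; answer -56465
Step 2: A1 = -56465; m = 6; total draws C(13,2) = 78; favorable C(7,1)*C(6,1) = 42; P = 7/13; answer 7/13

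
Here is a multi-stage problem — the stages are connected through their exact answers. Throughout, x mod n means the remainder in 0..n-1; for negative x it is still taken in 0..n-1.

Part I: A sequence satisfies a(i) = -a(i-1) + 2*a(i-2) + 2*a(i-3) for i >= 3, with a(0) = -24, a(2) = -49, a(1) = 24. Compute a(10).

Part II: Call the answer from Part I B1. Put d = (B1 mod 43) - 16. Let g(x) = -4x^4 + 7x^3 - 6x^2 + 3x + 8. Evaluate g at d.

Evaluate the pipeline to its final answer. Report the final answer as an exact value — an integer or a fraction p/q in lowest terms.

Part I: a(3) = -1*(-49) + 2*(24) + 2*(-24) = 49; iterating: a(3)=49, a(4)=-99, a(5)=99, a(6)=-199, a(7)=199, a(8)=-399, a(9)=399, a(10)=-799; answer -799
Part II: B1 = -799; d = 2; -4*(2)^4 + 7*(2)^3 - 6*(2)^2 + 3*(2)^1 + 8 = (-64) + (56) + (-24) + (6) + (8) = -18; answer -18

-18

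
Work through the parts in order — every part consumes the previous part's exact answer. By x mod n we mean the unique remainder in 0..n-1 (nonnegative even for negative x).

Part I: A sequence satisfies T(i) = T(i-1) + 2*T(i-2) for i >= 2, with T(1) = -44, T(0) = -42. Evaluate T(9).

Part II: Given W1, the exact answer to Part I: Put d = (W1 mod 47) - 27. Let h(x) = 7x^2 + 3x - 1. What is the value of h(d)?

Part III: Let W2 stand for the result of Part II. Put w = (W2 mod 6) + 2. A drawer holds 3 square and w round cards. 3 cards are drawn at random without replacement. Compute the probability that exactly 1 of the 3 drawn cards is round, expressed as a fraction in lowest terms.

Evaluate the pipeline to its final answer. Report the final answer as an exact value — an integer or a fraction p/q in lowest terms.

Part I: T(2) = 1*(-44) + 2*(-42) = -128; iterating: T(2)=-128, T(3)=-216, T(4)=-472, T(5)=-904, T(6)=-1848, T(7)=-3656, T(8)=-7352, T(9)=-14664; answer -14664
Part II: W1 = -14664; d = -27; 7*(-27)^2 + 3*(-27)^1 - 1 = (5103) + (-81) + (-1) = 5021; answer 5021
Part III: W2 = 5021; w = 7; total draws C(10,3) = 120; favorable C(7,1)*C(3,2) = 21; P = 7/40; answer 7/40

7/40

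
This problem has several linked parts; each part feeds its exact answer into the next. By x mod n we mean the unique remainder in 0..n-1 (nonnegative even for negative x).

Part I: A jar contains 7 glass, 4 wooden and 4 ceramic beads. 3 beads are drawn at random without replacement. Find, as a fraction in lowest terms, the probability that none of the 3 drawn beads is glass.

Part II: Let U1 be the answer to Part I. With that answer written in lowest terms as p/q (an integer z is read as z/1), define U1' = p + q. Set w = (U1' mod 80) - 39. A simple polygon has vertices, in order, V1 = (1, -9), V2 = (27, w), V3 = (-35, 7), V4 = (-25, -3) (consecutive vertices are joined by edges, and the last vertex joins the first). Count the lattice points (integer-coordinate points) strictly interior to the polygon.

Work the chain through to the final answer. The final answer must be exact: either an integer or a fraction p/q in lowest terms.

Part I: total draws C(15,3) = 455; favorable C(8,3) = 56; P = 8/65; answer 8/65
Part II: U1 = 8/65; threaded value p + q = 73; w = 34; cross terms: (1*34 - 27*-9)=277, (27*7 - -35*34)=1379, (-35*-3 - -25*7)=280, (-25*-9 - 1*-3)=228; twice the area = |2164| = 2164; area = 1082; boundary points = 1 + 1 + 10 + 2 = 14; strictly interior points = area - boundary/2 + 1 = 1076; answer 1076

1076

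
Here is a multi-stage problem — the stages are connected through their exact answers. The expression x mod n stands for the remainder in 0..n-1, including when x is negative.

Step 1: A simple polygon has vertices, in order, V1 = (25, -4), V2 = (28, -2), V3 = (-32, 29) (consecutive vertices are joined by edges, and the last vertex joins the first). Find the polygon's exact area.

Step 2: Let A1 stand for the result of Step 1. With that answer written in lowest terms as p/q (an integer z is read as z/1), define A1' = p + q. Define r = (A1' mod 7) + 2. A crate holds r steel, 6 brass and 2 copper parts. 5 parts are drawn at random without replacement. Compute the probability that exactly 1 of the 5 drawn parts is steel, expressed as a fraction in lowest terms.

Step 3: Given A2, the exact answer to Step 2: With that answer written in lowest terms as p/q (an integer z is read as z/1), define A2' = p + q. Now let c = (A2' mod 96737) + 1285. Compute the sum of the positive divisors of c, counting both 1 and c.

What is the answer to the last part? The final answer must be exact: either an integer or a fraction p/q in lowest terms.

Step 1: cross terms: (25*-2 - 28*-4)=62, (28*29 - -32*-2)=748, (-32*-4 - 25*29)=-597; twice the area = |213| = 213; area = 213/2; answer 213/2
Step 2: A1 = 213/2; threaded value p + q = 215; r = 7; total draws C(15,5) = 3003; favorable C(7,1)*C(8,4) = 490; P = 70/429; answer 70/429
Step 3: A2 = 70/429; threaded value p + q = 499; c = 1784; 1784 = 2^3 * 223; sigma = (1 + 2 + 4 + 8) * (1 + 223) = 15 * 224 = 3360; answer 3360

3360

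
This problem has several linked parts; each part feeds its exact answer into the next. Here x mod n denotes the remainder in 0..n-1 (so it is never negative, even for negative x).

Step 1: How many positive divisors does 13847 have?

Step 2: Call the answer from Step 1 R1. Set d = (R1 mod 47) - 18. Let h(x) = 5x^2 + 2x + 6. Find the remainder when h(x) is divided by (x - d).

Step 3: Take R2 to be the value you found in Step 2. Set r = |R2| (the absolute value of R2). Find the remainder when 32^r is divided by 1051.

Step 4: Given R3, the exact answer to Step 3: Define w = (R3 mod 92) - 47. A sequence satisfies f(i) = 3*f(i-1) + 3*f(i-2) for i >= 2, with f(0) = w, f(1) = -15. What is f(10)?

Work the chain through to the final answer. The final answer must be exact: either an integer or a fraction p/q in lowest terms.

-5186835

Step 1: 13847 = 61 * 227; number of divisors = (1+1) * (1+1) = 4; answer 4
Step 2: R1 = 4; d = -14; remainder = value at the root: 5*(-14)^2 + 2*(-14)^1 + 6 = (980) + (-28) + (6) = 958; answer 958
Step 3: R2 = 958; r = 958; squarings mod 1051: 32^1=32, 32^2=1024, 32^4=729, 32^8=686, 32^16=799, 32^32=444, 32^64=599, 32^128=410, 32^256=991, 32^512=447; 32^958 = 32^2 * 32^4 * 32^8 * 32^16 * 32^32 * 32^128 * 32^256 * 32^512 = 569 (mod 1051); answer 569
Step 4: R3 = 569; w = -30; f(2) = 3*(-15) + 3*(-30) = -135; iterating: f(2)=-135, f(3)=-450, f(4)=-1755, f(5)=-6615, f(6)=-25110, f(7)=-95175, f(8)=-360855, f(9)=-1368090, f(10)=-5186835; answer -5186835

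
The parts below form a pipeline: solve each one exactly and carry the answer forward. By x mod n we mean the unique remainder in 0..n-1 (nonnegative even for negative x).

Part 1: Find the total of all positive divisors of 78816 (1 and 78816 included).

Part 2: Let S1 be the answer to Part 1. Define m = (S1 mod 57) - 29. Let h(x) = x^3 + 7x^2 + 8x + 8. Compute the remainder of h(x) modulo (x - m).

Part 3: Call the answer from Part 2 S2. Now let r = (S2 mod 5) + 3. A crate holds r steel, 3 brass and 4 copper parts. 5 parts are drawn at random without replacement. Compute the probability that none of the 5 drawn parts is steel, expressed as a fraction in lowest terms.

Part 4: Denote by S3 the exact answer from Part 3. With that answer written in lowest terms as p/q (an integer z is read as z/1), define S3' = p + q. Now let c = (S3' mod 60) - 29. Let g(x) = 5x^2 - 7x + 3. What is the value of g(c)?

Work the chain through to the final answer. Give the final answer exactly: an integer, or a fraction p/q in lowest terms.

1395

Part 1: 78816 = 2^5 * 3 * 821; sigma = (1 + 2 + 4 + 8 + 16 + 32) * (1 + 3) * (1 + 821) = 63 * 4 * 822 = 207144; answer 207144
Part 2: S1 = 207144; m = -23; remainder = value at the root: 1*(-23)^3 + 7*(-23)^2 + 8*(-23)^1 + 8 = (-12167) + (3703) + (-184) + (8) = -8640; answer -8640
Part 3: S2 = -8640; r = 3; total draws C(10,5) = 252; favorable C(7,5) = 21; P = 1/12; answer 1/12
Part 4: S3 = 1/12; threaded value p + q = 13; c = -16; 5*(-16)^2 - 7*(-16)^1 + 3 = (1280) + (112) + (3) = 1395; answer 1395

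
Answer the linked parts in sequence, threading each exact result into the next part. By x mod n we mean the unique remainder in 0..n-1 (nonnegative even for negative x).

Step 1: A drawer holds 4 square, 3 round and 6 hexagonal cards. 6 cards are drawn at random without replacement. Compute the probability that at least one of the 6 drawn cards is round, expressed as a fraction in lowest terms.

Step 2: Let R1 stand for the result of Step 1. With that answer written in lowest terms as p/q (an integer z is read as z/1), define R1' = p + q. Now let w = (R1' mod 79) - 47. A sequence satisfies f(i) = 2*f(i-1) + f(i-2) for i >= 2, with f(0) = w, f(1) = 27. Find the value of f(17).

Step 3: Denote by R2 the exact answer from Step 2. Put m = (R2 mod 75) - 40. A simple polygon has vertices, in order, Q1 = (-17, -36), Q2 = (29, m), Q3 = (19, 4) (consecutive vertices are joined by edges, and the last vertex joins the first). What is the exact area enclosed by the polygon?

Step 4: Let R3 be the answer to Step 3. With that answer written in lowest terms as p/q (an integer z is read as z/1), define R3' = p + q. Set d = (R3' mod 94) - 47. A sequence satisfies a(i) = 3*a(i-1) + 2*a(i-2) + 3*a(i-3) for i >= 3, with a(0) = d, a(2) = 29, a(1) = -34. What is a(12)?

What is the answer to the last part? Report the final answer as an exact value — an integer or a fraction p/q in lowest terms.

7823098

Step 1: total draws C(13,6) = 1716; complement C(10,6) = 210; favorable 1716 - 210 = 1506; P = 251/286; answer 251/286
Step 2: R1 = 251/286; threaded value p + q = 537; w = 16; f(2) = 2*(27) + 1*(16) = 70; iterating: f(2)=70, f(3)=167, f(4)=404, f(5)=975, f(6)=2354, f(7)=5683, f(8)=13720, f(9)=33123, f(10)=79966, f(11)=193055, f(12)=466076, f(13)=1125207, f(14)=2716490, f(15)=6558187, f(16)=15832864, f(17)=38223915; answer 38223915
Step 3: R2 = 38223915; m = -25; cross terms: (-17*-25 - 29*-36)=1469, (29*4 - 19*-25)=591, (19*-36 - -17*4)=-616; twice the area = |1444| = 1444; area = 722; answer 722
Step 4: R3 = 722; threaded value p + q = 723; d = 18; a(3) = 3*(29) + 2*(-34) + 3*(18) = 73; iterating: a(3)=73, a(4)=175, a(5)=758, a(6)=2843, a(7)=10570, a(8)=39670, a(9)=148679, a(10)=557087, a(11)=2087629, a(12)=7823098; answer 7823098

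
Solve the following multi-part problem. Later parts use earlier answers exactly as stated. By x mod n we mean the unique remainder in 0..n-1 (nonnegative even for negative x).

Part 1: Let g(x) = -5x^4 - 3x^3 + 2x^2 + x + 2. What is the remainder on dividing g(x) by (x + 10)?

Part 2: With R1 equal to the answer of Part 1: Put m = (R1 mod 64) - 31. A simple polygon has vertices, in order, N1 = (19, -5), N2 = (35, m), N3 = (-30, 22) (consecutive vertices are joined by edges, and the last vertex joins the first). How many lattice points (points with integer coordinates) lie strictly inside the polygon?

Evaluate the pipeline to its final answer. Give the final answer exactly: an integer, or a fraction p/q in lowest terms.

552

Part 1: remainder = value at the root: -5*(-10)^4 - 3*(-10)^3 + 2*(-10)^2 + 1*(-10)^1 + 2 = (-50000) + (3000) + (200) + (-10) + (2) = -46808; answer -46808
Part 2: R1 = -46808; m = 9; cross terms: (19*9 - 35*-5)=346, (35*22 - -30*9)=1040, (-30*-5 - 19*22)=-268; twice the area = |1118| = 1118; area = 559; boundary points = 2 + 13 + 1 = 16; strictly interior points = area - boundary/2 + 1 = 552; answer 552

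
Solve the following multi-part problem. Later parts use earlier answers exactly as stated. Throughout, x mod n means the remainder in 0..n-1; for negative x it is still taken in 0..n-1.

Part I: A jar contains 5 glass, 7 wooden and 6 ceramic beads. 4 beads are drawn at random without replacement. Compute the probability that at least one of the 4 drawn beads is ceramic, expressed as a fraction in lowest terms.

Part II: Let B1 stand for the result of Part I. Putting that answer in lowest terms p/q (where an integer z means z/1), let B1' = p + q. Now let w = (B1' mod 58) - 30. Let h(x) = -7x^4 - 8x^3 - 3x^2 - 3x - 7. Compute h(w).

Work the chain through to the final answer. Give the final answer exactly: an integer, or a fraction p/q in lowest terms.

-1288546

Part I: total draws C(18,4) = 3060; complement C(12,4) = 495; favorable 3060 - 495 = 2565; P = 57/68; answer 57/68
Part II: B1 = 57/68; threaded value p + q = 125; w = -21; -7*(-21)^4 - 8*(-21)^3 - 3*(-21)^2 - 3*(-21)^1 - 7 = (-1361367) + (74088) + (-1323) + (63) + (-7) = -1288546; answer -1288546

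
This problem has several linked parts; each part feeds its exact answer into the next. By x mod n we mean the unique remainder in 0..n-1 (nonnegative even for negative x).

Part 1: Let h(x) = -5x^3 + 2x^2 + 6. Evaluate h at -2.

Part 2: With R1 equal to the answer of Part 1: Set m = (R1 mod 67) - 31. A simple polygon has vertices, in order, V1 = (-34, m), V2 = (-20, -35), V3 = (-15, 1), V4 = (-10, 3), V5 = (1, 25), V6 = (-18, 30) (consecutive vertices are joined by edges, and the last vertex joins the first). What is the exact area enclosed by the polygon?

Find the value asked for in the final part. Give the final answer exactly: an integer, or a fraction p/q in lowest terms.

1903/2

Part 1: -5*(-2)^3 + 2*(-2)^2 + 6 = (40) + (8) + (6) = 54; answer 54
Part 2: R1 = 54; m = 23; cross terms: (-34*-35 - -20*23)=1650, (-20*1 - -15*-35)=-545, (-15*3 - -10*1)=-35, (-10*25 - 1*3)=-253, (1*30 - -18*25)=480, (-18*23 - -34*30)=606; twice the area = |1903| = 1903; area = 1903/2; answer 1903/2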